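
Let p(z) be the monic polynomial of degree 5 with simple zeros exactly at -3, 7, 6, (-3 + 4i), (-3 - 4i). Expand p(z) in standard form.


The polynomial is p(z) = ∏_{α ∈ S} (z − α), where S = {-3, 7, 6, (-3 + 4i), (-3 - 4i)}.
Expanding the product yields: p(z) = z^5 -4·z^4 -32·z^3 -106·z^2 + 831·z + 3150.
Note conjugate pairs combine to real quadratics: (z − (-3+4i))(z − (-3−4i)) = z² + 6z + 25.
The resulting polynomial has degree 5 and real coefficients as required.

p(z) = z^5 -4·z^4 -32·z^3 -106·z^2 + 831·z + 3150.


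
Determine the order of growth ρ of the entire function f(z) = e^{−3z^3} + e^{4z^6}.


Each summand is entire of order 3 and 6 respectively (as in the single-exponential case). The order of a sum is at most the max of the orders, so ρ ≤ 6. For the lower bound: on |z|=r choose arg z so that 4z^6 is real positive; then |e^{4z^6}| = e^{4r^6} while |e^{-3z^3}| ≤ e^{3r^3} = o(e^{4r^6}). So |f| ≥ e^{4r^6}(1 − o(1)) and ρ ≥ 6. Hence ρ = max(3, 6) = 6.
Therefore ρ = 6.

Order ρ = 6.


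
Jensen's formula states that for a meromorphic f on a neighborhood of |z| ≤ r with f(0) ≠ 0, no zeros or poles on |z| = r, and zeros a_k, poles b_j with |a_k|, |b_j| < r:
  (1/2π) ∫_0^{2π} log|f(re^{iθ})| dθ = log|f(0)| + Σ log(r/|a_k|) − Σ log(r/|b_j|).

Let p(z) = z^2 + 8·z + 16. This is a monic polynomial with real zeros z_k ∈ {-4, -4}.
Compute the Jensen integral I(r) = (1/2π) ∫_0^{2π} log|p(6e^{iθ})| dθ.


Zeros: -4, -4; r = 6.
Inside |z| < r: -4, -4. Outside (|z| ≥ r): ∅.
p(0) = 16, so log|p(0)| = log(16) = 2.7726.
Apply Jensen: I(r) = log|p(0)| + Σ_k log(r/|z_k|), summed over zeros inside |z| < r.
  log(r/|z_k|) for z_k = -4: log(6/4) = 0.4055
  log(r/|z_k|) for z_k = -4: log(6/4) = 0.4055
Sum over inside zeros: 0.8109.
I(r) = log|p(0)| + (inside sum) = 2.7726 + 0.8109 = 3.5835.
Closed form (all zeros inside, monic): I(r) = n·log(r) = 2·log(6) = 3.5835. ✓

I(r) ≈ 3.5835.


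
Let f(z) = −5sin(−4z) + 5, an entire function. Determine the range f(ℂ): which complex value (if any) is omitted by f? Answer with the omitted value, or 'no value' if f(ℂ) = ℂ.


Little Picard bounds the complement of f(ℂ) to at most one point.
sin is entire and surjective onto ℂ: for every w ∈ ℂ, sin(ζ) = w has a solution ζ ∈ ℂ (e.g., via the complex inverse arcsin). With ζ = −4z this gives z = ζ/(-4). Then -5·sin(−4z) takes every value in -5·ℂ = ℂ, and adding 5 is a bijection of ℂ. So f is surjective and omits no value. (Note: only on the real line is sin bounded by [−1, 1].)

Omitted value: no value.


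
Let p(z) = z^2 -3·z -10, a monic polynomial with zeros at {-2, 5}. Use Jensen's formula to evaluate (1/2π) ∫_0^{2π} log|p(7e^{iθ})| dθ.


Zeros: -2, 5; r = 7.
Inside |z| < r: -2, 5. Outside (|z| ≥ r): ∅.
p(0) = -10, so log|p(0)| = log(10) = 2.3026.
Apply Jensen: I(r) = log|p(0)| + Σ_k log(r/|z_k|), summed over zeros inside |z| < r.
  log(r/|z_k|) for z_k = -2: log(7/2) = 1.2528
  log(r/|z_k|) for z_k = 5: log(7/5) = 0.3365
Sum over inside zeros: 1.5892.
I(r) = log|p(0)| + (inside sum) = 2.3026 + 1.5892 = 3.8918.
Closed form (all zeros inside, monic): I(r) = n·log(r) = 2·log(7) = 3.8918. ✓

I(r) ≈ 3.8918.


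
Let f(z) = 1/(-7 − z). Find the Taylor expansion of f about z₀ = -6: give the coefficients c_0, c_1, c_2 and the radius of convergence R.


Let w = z − z₀, so z = z₀ + w.
Then -7 − z = -7 − (z₀ + w) = (-7 − z₀) − w = -1 − w.
f(z) = 1/(-1 − w) = (1/(-1)) · 1/(1 − w/(-1)) = Σ_{n≥0} w^n / (-1)^(n+1).
So c_n = 1/(-1)^(n+1):
  c_0 = 1/(-1)^1 = -1.
  c_1 = 1/(-1)^2 = 1.
  c_2 = 1/(-1)^3 = -1.
The series is valid for |w/d| < 1, i.e. |z − z₀| < |d|.
Radius of convergence: R = |-7 − z₀| = |-1| = 1 (distance from z₀ to the singularity z = -7).

c_0 = -1, c_1 = 1, c_2 = -1; R = 1.


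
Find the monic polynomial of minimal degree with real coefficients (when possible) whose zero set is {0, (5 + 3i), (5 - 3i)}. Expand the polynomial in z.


The polynomial is p(z) = ∏_{α ∈ S} (z − α), where S = {0, (5 + 3i), (5 - 3i)}.
Expanding the product yields: p(z) = z^3 -10·z^2 + 34·z.
Note conjugate pairs combine to real quadratics: (z − (5+3i))(z − (5−3i)) = z² − 10z + 34.
The resulting polynomial has degree 3 and real coefficients as required.

p(z) = z^3 -10·z^2 + 34·z.


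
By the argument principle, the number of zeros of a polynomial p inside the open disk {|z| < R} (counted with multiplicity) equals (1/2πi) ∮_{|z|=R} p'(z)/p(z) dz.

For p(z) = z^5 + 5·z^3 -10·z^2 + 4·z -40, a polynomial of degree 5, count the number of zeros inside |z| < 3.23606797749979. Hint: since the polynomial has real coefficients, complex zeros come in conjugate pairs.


The zeros of p are: (-1 + 2i), (-1 - 2i), (0 + 2i), (0 - 2i), 2.
Their magnitudes are: 2.236, 2.236, 2, 2, 2.
Zeros with |z| < R = 3.23606797749979: (-1 + 2i), (-1 - 2i), (0 + 2i), (0 - 2i), 2.
Count = 5.
By the argument principle, (1/2πi) ∮_{|z|=R} p'(z)/p(z) dz equals exactly this count.

Number of zeros inside |z| < 3.23606797749979: 5.


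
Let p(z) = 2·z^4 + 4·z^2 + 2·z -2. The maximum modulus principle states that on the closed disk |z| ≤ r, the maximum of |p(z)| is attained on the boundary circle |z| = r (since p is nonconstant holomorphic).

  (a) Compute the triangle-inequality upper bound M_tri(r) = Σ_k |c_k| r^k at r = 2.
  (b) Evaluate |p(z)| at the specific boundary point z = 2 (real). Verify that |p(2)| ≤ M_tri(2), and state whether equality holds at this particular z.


Coefficients: c_0 = -2, c_1 = 2, c_2 = 4, c_3 = 0, c_4 = 2. Radius r = 2.
Part (a). Triangle bound: M_tri(r) = Σ_k |c_k| r^k
  = |-2|·2^0 + |2|·2^1 + |4|·2^2 + |0|·2^3 + |2|·2^4
  = 2 + 4 + 16 + 0 + 32 = 54.
This bounds M(r) := max_{|z|=r} |p(z)| from above; equality holds iff all terms c_k z^k can be made to align in phase at a single z on |z|=r.
Part (b). At z = 2 (real, on the circle |z| = r):
  p(2) = (-2)·2^0 + (2)·2^1 + (4)·2^2 + (0)·2^3 + (2)·2^4 = 50.
  |p(2)| = 50.
Check: |p(2)| = 50 ≤ 54 = M_tri(2). ✓ Equality does not hold at z = 2 (the coefficients have mixed signs, so the terms do not all align in phase there).

M_tri(2) = 54; |p(2)| = 50; equality at z=2: no.


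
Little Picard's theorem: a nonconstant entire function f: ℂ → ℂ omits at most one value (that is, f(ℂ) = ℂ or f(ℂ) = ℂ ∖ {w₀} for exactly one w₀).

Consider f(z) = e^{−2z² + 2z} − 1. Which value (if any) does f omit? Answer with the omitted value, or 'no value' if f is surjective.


Little Picard bounds the complement of f(ℂ) to at most one point.
The exponent g(z) = −2z² + 2z is a nonconstant polynomial, hence surjective onto ℂ. So e^{g(z)} takes every value in {e^w : w ∈ ℂ} = ℂ ∖ {0}. Adding -1 shifts the range to ℂ ∖ {-1}. f omits exactly -1.

Omitted value: -1.


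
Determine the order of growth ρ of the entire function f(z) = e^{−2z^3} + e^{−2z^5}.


Each summand is entire of order 3 and 5 respectively (as in the single-exponential case). The order of a sum is at most the max of the orders, so ρ ≤ 5. For the lower bound: on |z|=r choose arg z so that -2z^5 is real positive; then |e^{-2z^5}| = e^{2r^5} while |e^{-2z^3}| ≤ e^{2r^3} = o(e^{2r^5}). So |f| ≥ e^{2r^5}(1 − o(1)) and ρ ≥ 5. Hence ρ = max(3, 5) = 5.
Therefore ρ = 5.

Order ρ = 5.


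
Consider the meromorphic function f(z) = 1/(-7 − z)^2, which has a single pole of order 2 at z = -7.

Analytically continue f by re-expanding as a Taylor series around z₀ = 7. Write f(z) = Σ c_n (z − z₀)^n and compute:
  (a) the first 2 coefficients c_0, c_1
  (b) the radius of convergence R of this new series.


Let w = z − z₀, so z = z₀ + w.
Then -7 − z = -7 − (z₀ + w) = (-7 − z₀) − w = -14 − w.
f(z) = 1/(-14 − w)^2 = (1/(-14)^2) · (1 − w/(-14))^{−2}.
By the binomial series (1−u)^{−2} = Σ_{n≥0} C(n+1, 1) u^n for |u|<1, with u = w/(-14):
  c_n = C(n+1, 1) / (-14)^(n+2).
  c_0 = 1/(-14)^2 = 1/196.
  c_1 = 2/(-14)^3 = -1/1372.
The series is valid for |w/d| < 1, i.e. |z − z₀| < |d|.
Radius of convergence: R = |-7 − z₀| = |-14| = 14 (distance from z₀ to the singularity z = -7).

c_0 = 1/196, c_1 = -1/1372; R = 14.


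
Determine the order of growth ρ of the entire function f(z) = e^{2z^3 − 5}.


|e^{2z^3 − 5}| = e^{Re(2·z^3) + -5} ≤ e^{2|z|^3 + -5} = e^{2r^3 + -5} on |z| = r, so ρ ≤ 3. Choosing z on |z|=r so that 2·z^3 is real positive (always possible by picking arg z appropriately) gives |f(z)| = e^{2r^3 + -5}, matching the bound. The additive constant -5 does not affect log log M(r) ~ 3·log r. Hence ρ = 3.
Therefore ρ = 3.

Order ρ = 3.


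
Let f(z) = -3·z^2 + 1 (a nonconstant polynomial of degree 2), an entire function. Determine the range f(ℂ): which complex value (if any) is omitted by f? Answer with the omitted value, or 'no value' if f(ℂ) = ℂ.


Little Picard bounds the complement of f(ℂ) to at most one point.
For every w ∈ ℂ, the equation p(z) − w = 0 is a nonconstant polynomial in z and hence has at least one root by the fundamental theorem of algebra. So p is surjective onto ℂ, omitting no value.

Omitted value: no value.


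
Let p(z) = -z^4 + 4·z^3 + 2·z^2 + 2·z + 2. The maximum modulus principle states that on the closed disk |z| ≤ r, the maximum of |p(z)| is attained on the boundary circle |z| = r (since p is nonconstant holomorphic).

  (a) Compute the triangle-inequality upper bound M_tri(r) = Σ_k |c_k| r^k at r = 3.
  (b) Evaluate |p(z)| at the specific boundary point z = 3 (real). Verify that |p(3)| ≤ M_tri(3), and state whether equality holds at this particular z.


Coefficients: c_0 = 2, c_1 = 2, c_2 = 2, c_3 = 4, c_4 = -1. Radius r = 3.
Part (a). Triangle bound: M_tri(r) = Σ_k |c_k| r^k
  = |2|·3^0 + |2|·3^1 + |2|·3^2 + |4|·3^3 + |-1|·3^4
  = 2 + 6 + 18 + 108 + 81 = 215.
This bounds M(r) := max_{|z|=r} |p(z)| from above; equality holds iff all terms c_k z^k can be made to align in phase at a single z on |z|=r.
Part (b). At z = 3 (real, on the circle |z| = r):
  p(3) = (2)·3^0 + (2)·3^1 + (2)·3^2 + (4)·3^3 + (-1)·3^4 = 53.
  |p(3)| = 53.
Check: |p(3)| = 53 ≤ 215 = M_tri(3). ✓ Equality does not hold at z = 3 (the coefficients have mixed signs, so the terms do not all align in phase there).

M_tri(3) = 215; |p(3)| = 53; equality at z=3: no.


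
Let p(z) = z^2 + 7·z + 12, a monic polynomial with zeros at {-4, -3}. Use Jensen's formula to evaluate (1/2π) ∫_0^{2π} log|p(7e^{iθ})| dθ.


Zeros: -4, -3; r = 7.
Inside |z| < r: -4, -3. Outside (|z| ≥ r): ∅.
p(0) = 12, so log|p(0)| = log(12) = 2.4849.
Apply Jensen: I(r) = log|p(0)| + Σ_k log(r/|z_k|), summed over zeros inside |z| < r.
  log(r/|z_k|) for z_k = -4: log(7/4) = 0.5596
  log(r/|z_k|) for z_k = -3: log(7/3) = 0.8473
Sum over inside zeros: 1.4069.
I(r) = log|p(0)| + (inside sum) = 2.4849 + 1.4069 = 3.8918.
Closed form (all zeros inside, monic): I(r) = n·log(r) = 2·log(7) = 3.8918. ✓

I(r) ≈ 3.8918.


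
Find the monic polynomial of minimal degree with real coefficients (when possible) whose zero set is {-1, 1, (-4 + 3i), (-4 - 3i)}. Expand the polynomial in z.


The polynomial is p(z) = ∏_{α ∈ S} (z − α), where S = {-1, 1, (-4 + 3i), (-4 - 3i)}.
Expanding the product yields: p(z) = z^4 + 8·z^3 + 24·z^2 -8·z -25.
Note conjugate pairs combine to real quadratics: (z − (-4+3i))(z − (-4−3i)) = z² + 8z + 25.
The resulting polynomial has degree 4 and real coefficients as required.

p(z) = z^4 + 8·z^3 + 24·z^2 -8·z -25.


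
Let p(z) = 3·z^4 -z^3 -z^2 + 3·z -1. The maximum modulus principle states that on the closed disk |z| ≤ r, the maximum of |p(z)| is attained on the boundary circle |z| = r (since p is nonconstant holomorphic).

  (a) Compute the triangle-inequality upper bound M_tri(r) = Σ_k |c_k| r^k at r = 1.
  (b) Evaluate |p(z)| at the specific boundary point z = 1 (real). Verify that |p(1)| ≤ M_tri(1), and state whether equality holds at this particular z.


Coefficients: c_0 = -1, c_1 = 3, c_2 = -1, c_3 = -1, c_4 = 3. Radius r = 1.
Part (a). Triangle bound: M_tri(r) = Σ_k |c_k| r^k
  = |-1|·1^0 + |3|·1^1 + |-1|·1^2 + |-1|·1^3 + |3|·1^4
  = 1 + 3 + 1 + 1 + 3 = 9.
This bounds M(r) := max_{|z|=r} |p(z)| from above; equality holds iff all terms c_k z^k can be made to align in phase at a single z on |z|=r.
Part (b). At z = 1 (real, on the circle |z| = r):
  p(1) = (-1)·1^0 + (3)·1^1 + (-1)·1^2 + (-1)·1^3 + (3)·1^4 = 3.
  |p(1)| = 3.
Check: |p(1)| = 3 ≤ 9 = M_tri(1). ✓ Equality does not hold at z = 1 (the coefficients have mixed signs, so the terms do not all align in phase there).

M_tri(1) = 9; |p(1)| = 3; equality at z=1: no.


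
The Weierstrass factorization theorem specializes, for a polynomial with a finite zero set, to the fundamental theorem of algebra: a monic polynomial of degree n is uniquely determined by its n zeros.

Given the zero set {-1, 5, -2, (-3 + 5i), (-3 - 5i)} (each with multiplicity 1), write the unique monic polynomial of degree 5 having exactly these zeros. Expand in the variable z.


The polynomial is p(z) = ∏_{α ∈ S} (z − α), where S = {-1, 5, -2, (-3 + 5i), (-3 - 5i)}.
Expanding the product yields: p(z) = z^5 + 4·z^4 + 9·z^3 -156·z^2 -502·z -340.
Note conjugate pairs combine to real quadratics: (z − (-3+5i))(z − (-3−5i)) = z² + 6z + 34.
The resulting polynomial has degree 5 and real coefficients as required.

p(z) = z^5 + 4·z^4 + 9·z^3 -156·z^2 -502·z -340.


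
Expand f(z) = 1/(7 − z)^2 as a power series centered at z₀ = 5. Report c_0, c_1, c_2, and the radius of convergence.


Let w = z − z₀, so z = z₀ + w.
Then 7 − z = 7 − (z₀ + w) = (7 − z₀) − w = 2 − w.
f(z) = 1/(2 − w)^2 = (1/(2)^2) · (1 − w/(2))^{−2}.
By the binomial series (1−u)^{−2} = Σ_{n≥0} C(n+1, 1) u^n for |u|<1, with u = w/(2):
  c_n = C(n+1, 1) / (2)^(n+2).
  c_0 = 1/(2)^2 = 1/4.
  c_1 = 2/(2)^3 = 1/4.
  c_2 = 3/(2)^4 = 3/16.
The series is valid for |w/d| < 1, i.e. |z − z₀| < |d|.
Radius of convergence: R = |7 − z₀| = |2| = 2 (distance from z₀ to the singularity z = 7).

c_0 = 1/4, c_1 = 1/4, c_2 = 3/16; R = 2.


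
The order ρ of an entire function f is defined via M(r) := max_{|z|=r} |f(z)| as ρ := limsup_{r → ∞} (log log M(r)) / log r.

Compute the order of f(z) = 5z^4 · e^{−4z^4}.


M(r) = max_{|z|=r} |5|·|z|^4·|e^{−4z^4}| = 5·r^4 · e^{4r^4} (the factors attain their maxima compatibly on |z|=r). Then log M(r) = log 5 + 4·log r + 4r^4, dominated by the last term, so log log M(r) ~ 4·log r. The polynomial factor 5z^4 contributes only a log r term and does not affect the order. ρ = 4.
Therefore ρ = 4.

Order ρ = 4.


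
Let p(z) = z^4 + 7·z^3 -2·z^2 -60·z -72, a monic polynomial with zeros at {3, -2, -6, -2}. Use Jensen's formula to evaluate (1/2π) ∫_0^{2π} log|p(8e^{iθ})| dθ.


Zeros: -6, -2, -2, 3; r = 8.
Inside |z| < r: -6, -2, -2, 3. Outside (|z| ≥ r): ∅.
p(0) = -72, so log|p(0)| = log(72) = 4.2767.
Apply Jensen: I(r) = log|p(0)| + Σ_k log(r/|z_k|), summed over zeros inside |z| < r.
  log(r/|z_k|) for z_k = 3: log(8/3) = 0.9808
  log(r/|z_k|) for z_k = -2: log(8/2) = 1.3863
  log(r/|z_k|) for z_k = -6: log(8/6) = 0.2877
  log(r/|z_k|) for z_k = -2: log(8/2) = 1.3863
Sum over inside zeros: 4.0411.
I(r) = log|p(0)| + (inside sum) = 4.2767 + 4.0411 = 8.3178.
Closed form (all zeros inside, monic): I(r) = n·log(r) = 4·log(8) = 8.3178. ✓

I(r) ≈ 8.3178.


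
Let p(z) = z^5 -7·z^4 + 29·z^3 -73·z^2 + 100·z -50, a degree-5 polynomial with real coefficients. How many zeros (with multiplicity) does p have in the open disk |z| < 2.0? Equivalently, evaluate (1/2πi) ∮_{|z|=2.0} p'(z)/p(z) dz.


The zeros of p are: (2 + 1i), (2 - 1i), 1, (1 + 3i), (1 - 3i).
Their magnitudes are: 2.236, 2.236, 1, 3.162, 3.162.
Zeros with |z| < R = 2.0: 1.
Count = 1.
By the argument principle, (1/2πi) ∮_{|z|=R} p'(z)/p(z) dz equals exactly this count.

Number of zeros inside |z| < 2.0: 1.


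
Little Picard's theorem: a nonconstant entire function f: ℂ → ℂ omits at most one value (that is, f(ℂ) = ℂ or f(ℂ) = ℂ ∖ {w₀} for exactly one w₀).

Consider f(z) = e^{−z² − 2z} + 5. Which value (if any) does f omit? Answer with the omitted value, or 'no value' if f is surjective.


Little Picard bounds the complement of f(ℂ) to at most one point.
The exponent g(z) = −z² − 2z is a nonconstant polynomial, hence surjective onto ℂ. So e^{g(z)} takes every value in {e^w : w ∈ ℂ} = ℂ ∖ {0}. Adding 5 shifts the range to ℂ ∖ {5}. f omits exactly 5.

Omitted value: 5.


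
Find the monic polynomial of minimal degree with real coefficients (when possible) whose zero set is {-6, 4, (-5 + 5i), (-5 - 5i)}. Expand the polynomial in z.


The polynomial is p(z) = ∏_{α ∈ S} (z − α), where S = {-6, 4, (-5 + 5i), (-5 - 5i)}.
Expanding the product yields: p(z) = z^4 + 12·z^3 + 46·z^2 -140·z -1200.
Note conjugate pairs combine to real quadratics: (z − (-5+5i))(z − (-5−5i)) = z² + 10z + 50.
The resulting polynomial has degree 4 and real coefficients as required.

p(z) = z^4 + 12·z^3 + 46·z^2 -140·z -1200.


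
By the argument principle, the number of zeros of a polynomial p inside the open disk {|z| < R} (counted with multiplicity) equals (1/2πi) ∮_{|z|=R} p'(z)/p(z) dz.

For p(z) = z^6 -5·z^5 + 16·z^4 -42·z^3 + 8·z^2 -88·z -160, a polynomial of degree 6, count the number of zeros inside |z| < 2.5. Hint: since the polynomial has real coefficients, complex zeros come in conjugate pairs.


The zeros of p are: 4, (1 + 3i), (1 - 3i), (0 + 2i), (0 - 2i), -1.
Their magnitudes are: 4, 3.162, 3.162, 2, 2, 1.
Zeros with |z| < R = 2.5: (0 + 2i), (0 - 2i), -1.
Count = 3.
By the argument principle, (1/2πi) ∮_{|z|=R} p'(z)/p(z) dz equals exactly this count.

Number of zeros inside |z| < 2.5: 3.


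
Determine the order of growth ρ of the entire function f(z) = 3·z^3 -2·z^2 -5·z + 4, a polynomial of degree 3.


|f(z)| ≤ Σ|c_k|·r^k = O(r^3) as r → ∞. Polynomial growth is O(e^{r^ε}) for every ε > 0 (since r^3/e^{r^ε} → 0), so ρ ≤ ε for all ε > 0, i.e. ρ = 0. Every nonconstant polynomial has order 0.
Therefore ρ = 0.

Order ρ = 0.


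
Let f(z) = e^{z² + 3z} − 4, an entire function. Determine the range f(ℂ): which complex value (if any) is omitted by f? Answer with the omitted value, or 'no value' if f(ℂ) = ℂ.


Little Picard bounds the complement of f(ℂ) to at most one point.
The exponent g(z) = z² + 3z is a nonconstant polynomial, hence surjective onto ℂ. So e^{g(z)} takes every value in {e^w : w ∈ ℂ} = ℂ ∖ {0}. Adding -4 shifts the range to ℂ ∖ {-4}. f omits exactly -4.

Omitted value: -4.


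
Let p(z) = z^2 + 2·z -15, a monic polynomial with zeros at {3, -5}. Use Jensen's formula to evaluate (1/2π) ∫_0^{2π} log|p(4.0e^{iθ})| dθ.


Zeros: -5, 3; r = 4.0.
Inside |z| < r: 3. Outside (|z| ≥ r): -5.
p(0) = -15, so log|p(0)| = log(15) = 2.7081.
Apply Jensen: I(r) = log|p(0)| + Σ_k log(r/|z_k|), summed over zeros inside |z| < r.
  log(r/|z_k|) for z_k = 3: log(4.0/3) = 0.2877
  Outside zeros (-5) contribute nothing to the Jensen sum.
Sum over inside zeros: 0.2877.
I(r) = log|p(0)| + (inside sum) = 2.7081 + 0.2877 = 2.9957.
Note: since some zeros are outside |z| ≤ r, the simplified n·log(r) form does NOT apply — only the inside zeros contribute.

I(r) ≈ 2.9957.


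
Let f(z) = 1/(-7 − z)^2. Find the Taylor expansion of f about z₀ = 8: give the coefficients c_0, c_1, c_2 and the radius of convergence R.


Let w = z − z₀, so z = z₀ + w.
Then -7 − z = -7 − (z₀ + w) = (-7 − z₀) − w = -15 − w.
f(z) = 1/(-15 − w)^2 = (1/(-15)^2) · (1 − w/(-15))^{−2}.
By the binomial series (1−u)^{−2} = Σ_{n≥0} C(n+1, 1) u^n for |u|<1, with u = w/(-15):
  c_n = C(n+1, 1) / (-15)^(n+2).
  c_0 = 1/(-15)^2 = 1/225.
  c_1 = 2/(-15)^3 = -2/3375.
  c_2 = 3/(-15)^4 = 1/16875.
The series is valid for |w/d| < 1, i.e. |z − z₀| < |d|.
Radius of convergence: R = |-7 − z₀| = |-15| = 15 (distance from z₀ to the singularity z = -7).

c_0 = 1/225, c_1 = -2/3375, c_2 = 1/16875; R = 15.


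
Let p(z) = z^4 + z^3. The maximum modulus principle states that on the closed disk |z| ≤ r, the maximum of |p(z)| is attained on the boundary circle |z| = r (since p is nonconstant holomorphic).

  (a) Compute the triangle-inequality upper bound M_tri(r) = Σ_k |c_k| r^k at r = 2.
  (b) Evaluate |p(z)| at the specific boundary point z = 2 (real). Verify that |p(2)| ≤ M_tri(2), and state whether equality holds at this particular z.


Coefficients: c_0 = 0, c_1 = 0, c_2 = 0, c_3 = 1, c_4 = 1. Radius r = 2.
Part (a). Triangle bound: M_tri(r) = Σ_k |c_k| r^k
  = |0|·2^0 + |0|·2^1 + |0|·2^2 + |1|·2^3 + |1|·2^4
  = 0 + 0 + 0 + 8 + 16 = 24.
This bounds M(r) := max_{|z|=r} |p(z)| from above; equality holds iff all terms c_k z^k can be made to align in phase at a single z on |z|=r.
Part (b). At z = 2 (real, on the circle |z| = r):
  p(2) = (0)·2^0 + (0)·2^1 + (0)·2^2 + (1)·2^3 + (1)·2^4 = 24.
  |p(2)| = 24.
Since all nonzero coefficients share the same sign, |p(2)| = 24 = M_tri(2); the triangle bound is attained at z = 2, so in fact M(r) = 24.

M_tri(2) = 24; |p(2)| = 24; equality at z=2: yes.


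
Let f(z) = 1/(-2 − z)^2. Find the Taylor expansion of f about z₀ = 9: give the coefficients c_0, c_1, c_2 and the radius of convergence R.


Let w = z − z₀, so z = z₀ + w.
Then -2 − z = -2 − (z₀ + w) = (-2 − z₀) − w = -11 − w.
f(z) = 1/(-11 − w)^2 = (1/(-11)^2) · (1 − w/(-11))^{−2}.
By the binomial series (1−u)^{−2} = Σ_{n≥0} C(n+1, 1) u^n for |u|<1, with u = w/(-11):
  c_n = C(n+1, 1) / (-11)^(n+2).
  c_0 = 1/(-11)^2 = 1/121.
  c_1 = 2/(-11)^3 = -2/1331.
  c_2 = 3/(-11)^4 = 3/14641.
The series is valid for |w/d| < 1, i.e. |z − z₀| < |d|.
Radius of convergence: R = |-2 − z₀| = |-11| = 11 (distance from z₀ to the singularity z = -2).

c_0 = 1/121, c_1 = -2/1331, c_2 = 3/14641; R = 11.


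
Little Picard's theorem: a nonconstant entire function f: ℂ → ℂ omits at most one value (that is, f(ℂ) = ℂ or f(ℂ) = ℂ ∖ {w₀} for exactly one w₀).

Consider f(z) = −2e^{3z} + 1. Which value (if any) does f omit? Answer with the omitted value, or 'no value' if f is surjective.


Little Picard bounds the complement of f(ℂ) to at most one point.
e^{3z} is never zero on ℂ, so -2·e^{3z} takes every value in ℂ ∖ {0}. Adding 1 shifts the range to ℂ ∖ {1}. Thus f omits exactly the value 1.

Omitted value: 1.


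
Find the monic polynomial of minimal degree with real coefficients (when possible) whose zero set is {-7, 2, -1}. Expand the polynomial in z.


The polynomial is p(z) = ∏_{α ∈ S} (z − α), where S = {-7, 2, -1}.
Expanding the product yields: p(z) = z^3 + 6·z^2 -9·z -14.
The resulting polynomial has degree 3 and real coefficients as required.

p(z) = z^3 + 6·z^2 -9·z -14.


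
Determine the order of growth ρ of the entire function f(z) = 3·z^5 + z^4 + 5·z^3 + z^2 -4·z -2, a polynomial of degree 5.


|f(z)| ≤ Σ|c_k|·r^k = O(r^5) as r → ∞. Polynomial growth is O(e^{r^ε}) for every ε > 0 (since r^5/e^{r^ε} → 0), so ρ ≤ ε for all ε > 0, i.e. ρ = 0. Every nonconstant polynomial has order 0.
Therefore ρ = 0.

Order ρ = 0.


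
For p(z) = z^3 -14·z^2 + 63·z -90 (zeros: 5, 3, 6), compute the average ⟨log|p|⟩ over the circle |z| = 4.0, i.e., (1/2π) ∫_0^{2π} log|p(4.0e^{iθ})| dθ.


Zeros: 3, 5, 6; r = 4.0.
Inside |z| < r: 3. Outside (|z| ≥ r): 5, 6.
p(0) = -90, so log|p(0)| = log(90) = 4.4998.
Apply Jensen: I(r) = log|p(0)| + Σ_k log(r/|z_k|), summed over zeros inside |z| < r.
  log(r/|z_k|) for z_k = 3: log(4.0/3) = 0.2877
  Outside zeros (5, 6) contribute nothing to the Jensen sum.
Sum over inside zeros: 0.2877.
I(r) = log|p(0)| + (inside sum) = 4.4998 + 0.2877 = 4.7875.
Note: since some zeros are outside |z| ≤ r, the simplified n·log(r) form does NOT apply — only the inside zeros contribute.

I(r) ≈ 4.7875.


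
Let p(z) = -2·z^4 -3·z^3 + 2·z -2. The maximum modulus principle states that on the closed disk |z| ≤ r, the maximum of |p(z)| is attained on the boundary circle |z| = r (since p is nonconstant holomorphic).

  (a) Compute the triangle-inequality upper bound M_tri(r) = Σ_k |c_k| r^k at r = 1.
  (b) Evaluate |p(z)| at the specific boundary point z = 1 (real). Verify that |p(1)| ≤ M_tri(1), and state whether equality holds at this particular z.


Coefficients: c_0 = -2, c_1 = 2, c_2 = 0, c_3 = -3, c_4 = -2. Radius r = 1.
Part (a). Triangle bound: M_tri(r) = Σ_k |c_k| r^k
  = |-2|·1^0 + |2|·1^1 + |0|·1^2 + |-3|·1^3 + |-2|·1^4
  = 2 + 2 + 0 + 3 + 2 = 9.
This bounds M(r) := max_{|z|=r} |p(z)| from above; equality holds iff all terms c_k z^k can be made to align in phase at a single z on |z|=r.
Part (b). At z = 1 (real, on the circle |z| = r):
  p(1) = (-2)·1^0 + (2)·1^1 + (0)·1^2 + (-3)·1^3 + (-2)·1^4 = -5.
  |p(1)| = 5.
Check: |p(1)| = 5 ≤ 9 = M_tri(1). ✓ Equality does not hold at z = 1 (the coefficients have mixed signs, so the terms do not all align in phase there).

M_tri(1) = 9; |p(1)| = 5; equality at z=1: no.


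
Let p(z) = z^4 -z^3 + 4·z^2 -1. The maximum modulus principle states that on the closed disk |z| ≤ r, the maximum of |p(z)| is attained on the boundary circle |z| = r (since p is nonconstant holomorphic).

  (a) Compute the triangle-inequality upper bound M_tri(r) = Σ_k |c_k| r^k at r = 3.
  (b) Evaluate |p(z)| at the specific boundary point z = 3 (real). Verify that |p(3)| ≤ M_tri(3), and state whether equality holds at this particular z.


Coefficients: c_0 = -1, c_1 = 0, c_2 = 4, c_3 = -1, c_4 = 1. Radius r = 3.
Part (a). Triangle bound: M_tri(r) = Σ_k |c_k| r^k
  = |-1|·3^0 + |0|·3^1 + |4|·3^2 + |-1|·3^3 + |1|·3^4
  = 1 + 0 + 36 + 27 + 81 = 145.
This bounds M(r) := max_{|z|=r} |p(z)| from above; equality holds iff all terms c_k z^k can be made to align in phase at a single z on |z|=r.
Part (b). At z = 3 (real, on the circle |z| = r):
  p(3) = (-1)·3^0 + (0)·3^1 + (4)·3^2 + (-1)·3^3 + (1)·3^4 = 89.
  |p(3)| = 89.
Check: |p(3)| = 89 ≤ 145 = M_tri(3). ✓ Equality does not hold at z = 3 (the coefficients have mixed signs, so the terms do not all align in phase there).

M_tri(3) = 145; |p(3)| = 89; equality at z=3: no.


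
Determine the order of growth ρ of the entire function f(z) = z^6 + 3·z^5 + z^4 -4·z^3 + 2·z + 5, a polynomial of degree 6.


|f(z)| ≤ Σ|c_k|·r^k = O(r^6) as r → ∞. Polynomial growth is O(e^{r^ε}) for every ε > 0 (since r^6/e^{r^ε} → 0), so ρ ≤ ε for all ε > 0, i.e. ρ = 0. Every nonconstant polynomial has order 0.
Therefore ρ = 0.

Order ρ = 0.


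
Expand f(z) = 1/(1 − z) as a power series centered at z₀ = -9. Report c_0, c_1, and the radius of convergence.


Let w = z − z₀, so z = z₀ + w.
Then 1 − z = 1 − (z₀ + w) = (1 − z₀) − w = 10 − w.
f(z) = 1/(10 − w) = (1/(10)) · 1/(1 − w/(10)) = Σ_{n≥0} w^n / (10)^(n+1).
So c_n = 1/(10)^(n+1):
  c_0 = 1/(10)^1 = 1/10.
  c_1 = 1/(10)^2 = 1/100.
The series is valid for |w/d| < 1, i.e. |z − z₀| < |d|.
Radius of convergence: R = |1 − z₀| = |10| = 10 (distance from z₀ to the singularity z = 1).

c_0 = 1/10, c_1 = 1/100; R = 10.


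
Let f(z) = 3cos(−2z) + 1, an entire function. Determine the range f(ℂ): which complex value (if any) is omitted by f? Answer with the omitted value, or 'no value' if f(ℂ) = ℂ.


Little Picard bounds the complement of f(ℂ) to at most one point.
cos is entire and surjective onto ℂ: for every w ∈ ℂ, cos(ζ) = w has a solution ζ ∈ ℂ (e.g., via the complex inverse arccos). With ζ = −2z this gives z = ζ/(-2). Then 3·cos(−2z) takes every value in 3·ℂ = ℂ, and adding 1 is a bijection of ℂ. So f is surjective and omits no value. (Note: only on the real line is cos bounded by [−1, 1].)

Omitted value: no value.


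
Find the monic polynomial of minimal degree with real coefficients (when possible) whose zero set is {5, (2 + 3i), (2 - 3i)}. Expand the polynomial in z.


The polynomial is p(z) = ∏_{α ∈ S} (z − α), where S = {5, (2 + 3i), (2 - 3i)}.
Expanding the product yields: p(z) = z^3 -9·z^2 + 33·z -65.
Note conjugate pairs combine to real quadratics: (z − (2+3i))(z − (2−3i)) = z² − 4z + 13.
The resulting polynomial has degree 3 and real coefficients as required.

p(z) = z^3 -9·z^2 + 33·z -65.


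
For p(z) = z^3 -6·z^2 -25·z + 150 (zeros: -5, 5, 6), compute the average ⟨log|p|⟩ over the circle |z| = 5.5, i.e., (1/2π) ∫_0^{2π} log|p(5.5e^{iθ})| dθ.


Zeros: -5, 5, 6; r = 5.5.
Inside |z| < r: -5, 5. Outside (|z| ≥ r): 6.
p(0) = 150, so log|p(0)| = log(150) = 5.0106.
Apply Jensen: I(r) = log|p(0)| + Σ_k log(r/|z_k|), summed over zeros inside |z| < r.
  log(r/|z_k|) for z_k = -5: log(5.5/5) = 0.0953
  log(r/|z_k|) for z_k = 5: log(5.5/5) = 0.0953
  Outside zeros (6) contribute nothing to the Jensen sum.
Sum over inside zeros: 0.1906.
I(r) = log|p(0)| + (inside sum) = 5.0106 + 0.1906 = 5.2013.
Note: since some zeros are outside |z| ≤ r, the simplified n·log(r) form does NOT apply — only the inside zeros contribute.

I(r) ≈ 5.2013.


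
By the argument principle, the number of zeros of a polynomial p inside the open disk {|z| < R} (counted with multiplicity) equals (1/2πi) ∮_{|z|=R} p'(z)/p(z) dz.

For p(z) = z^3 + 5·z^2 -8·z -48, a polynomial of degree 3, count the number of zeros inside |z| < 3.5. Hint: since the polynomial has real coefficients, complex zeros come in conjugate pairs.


The zeros of p are: -4, -4, 3.
Their magnitudes are: 4, 4, 3.
Zeros with |z| < R = 3.5: 3.
Count = 1.
By the argument principle, (1/2πi) ∮_{|z|=R} p'(z)/p(z) dz equals exactly this count.

Number of zeros inside |z| < 3.5: 1.


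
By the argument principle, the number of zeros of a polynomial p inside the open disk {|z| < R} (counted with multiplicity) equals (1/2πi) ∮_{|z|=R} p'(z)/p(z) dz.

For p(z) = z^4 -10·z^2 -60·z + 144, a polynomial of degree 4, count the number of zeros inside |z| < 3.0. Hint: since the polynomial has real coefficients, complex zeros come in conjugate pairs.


The zeros of p are: (-3 + 3i), (-3 - 3i), 2, 4.
Their magnitudes are: 4.243, 4.243, 2, 4.
Zeros with |z| < R = 3.0: 2.
Count = 1.
By the argument principle, (1/2πi) ∮_{|z|=R} p'(z)/p(z) dz equals exactly this count.

Number of zeros inside |z| < 3.0: 1.


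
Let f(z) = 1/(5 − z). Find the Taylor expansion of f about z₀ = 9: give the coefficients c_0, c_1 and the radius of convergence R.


Let w = z − z₀, so z = z₀ + w.
Then 5 − z = 5 − (z₀ + w) = (5 − z₀) − w = -4 − w.
f(z) = 1/(-4 − w) = (1/(-4)) · 1/(1 − w/(-4)) = Σ_{n≥0} w^n / (-4)^(n+1).
So c_n = 1/(-4)^(n+1):
  c_0 = 1/(-4)^1 = -1/4.
  c_1 = 1/(-4)^2 = 1/16.
The series is valid for |w/d| < 1, i.e. |z − z₀| < |d|.
Radius of convergence: R = |5 − z₀| = |-4| = 4 (distance from z₀ to the singularity z = 5).

c_0 = -1/4, c_1 = 1/16; R = 4.


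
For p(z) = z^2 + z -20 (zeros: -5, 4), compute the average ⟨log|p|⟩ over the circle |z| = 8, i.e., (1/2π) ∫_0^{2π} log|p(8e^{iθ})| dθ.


Zeros: -5, 4; r = 8.
Inside |z| < r: -5, 4. Outside (|z| ≥ r): ∅.
p(0) = -20, so log|p(0)| = log(20) = 2.9957.
Apply Jensen: I(r) = log|p(0)| + Σ_k log(r/|z_k|), summed over zeros inside |z| < r.
  log(r/|z_k|) for z_k = -5: log(8/5) = 0.4700
  log(r/|z_k|) for z_k = 4: log(8/4) = 0.6931
Sum over inside zeros: 1.1632.
I(r) = log|p(0)| + (inside sum) = 2.9957 + 1.1632 = 4.1589.
Closed form (all zeros inside, monic): I(r) = n·log(r) = 2·log(8) = 4.1589. ✓

I(r) ≈ 4.1589.


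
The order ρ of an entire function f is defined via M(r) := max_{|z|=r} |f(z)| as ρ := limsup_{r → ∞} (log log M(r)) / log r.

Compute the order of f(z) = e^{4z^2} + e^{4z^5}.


Each summand is entire of order 2 and 5 respectively (as in the single-exponential case). The order of a sum is at most the max of the orders, so ρ ≤ 5. For the lower bound: on |z|=r choose arg z so that 4z^5 is real positive; then |e^{4z^5}| = e^{4r^5} while |e^{4z^2}| ≤ e^{4r^2} = o(e^{4r^5}). So |f| ≥ e^{4r^5}(1 − o(1)) and ρ ≥ 5. Hence ρ = max(2, 5) = 5.
Therefore ρ = 5.

Order ρ = 5.


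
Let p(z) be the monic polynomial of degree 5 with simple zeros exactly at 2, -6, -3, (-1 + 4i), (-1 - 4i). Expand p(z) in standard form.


The polynomial is p(z) = ∏_{α ∈ S} (z − α), where S = {2, -6, -3, (-1 + 4i), (-1 - 4i)}.
Expanding the product yields: p(z) = z^5 + 9·z^4 + 31·z^3 + 83·z^2 -72·z -612.
Note conjugate pairs combine to real quadratics: (z − (-1+4i))(z − (-1−4i)) = z² + 2z + 17.
The resulting polynomial has degree 5 and real coefficients as required.

p(z) = z^5 + 9·z^4 + 31·z^3 + 83·z^2 -72·z -612.


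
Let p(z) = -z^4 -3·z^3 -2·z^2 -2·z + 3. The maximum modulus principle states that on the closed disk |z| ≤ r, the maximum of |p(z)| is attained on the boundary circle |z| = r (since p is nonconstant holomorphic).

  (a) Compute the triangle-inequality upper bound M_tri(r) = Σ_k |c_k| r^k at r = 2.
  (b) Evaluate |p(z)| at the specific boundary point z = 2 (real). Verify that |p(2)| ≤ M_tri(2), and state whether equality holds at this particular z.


Coefficients: c_0 = 3, c_1 = -2, c_2 = -2, c_3 = -3, c_4 = -1. Radius r = 2.
Part (a). Triangle bound: M_tri(r) = Σ_k |c_k| r^k
  = |3|·2^0 + |-2|·2^1 + |-2|·2^2 + |-3|·2^3 + |-1|·2^4
  = 3 + 4 + 8 + 24 + 16 = 55.
This bounds M(r) := max_{|z|=r} |p(z)| from above; equality holds iff all terms c_k z^k can be made to align in phase at a single z on |z|=r.
Part (b). At z = 2 (real, on the circle |z| = r):
  p(2) = (3)·2^0 + (-2)·2^1 + (-2)·2^2 + (-3)·2^3 + (-1)·2^4 = -49.
  |p(2)| = 49.
Check: |p(2)| = 49 ≤ 55 = M_tri(2). ✓ Equality does not hold at z = 2 (the coefficients have mixed signs, so the terms do not all align in phase there).

M_tri(2) = 55; |p(2)| = 49; equality at z=2: no.


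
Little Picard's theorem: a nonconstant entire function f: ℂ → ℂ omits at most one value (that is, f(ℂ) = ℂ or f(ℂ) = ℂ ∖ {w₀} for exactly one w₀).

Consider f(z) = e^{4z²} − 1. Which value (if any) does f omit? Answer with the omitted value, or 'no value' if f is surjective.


Little Picard bounds the complement of f(ℂ) to at most one point.
The exponent g(z) = 4z² is a nonconstant polynomial, hence surjective onto ℂ. So e^{g(z)} takes every value in {e^w : w ∈ ℂ} = ℂ ∖ {0}. Adding -1 shifts the range to ℂ ∖ {-1}. f omits exactly -1.

Omitted value: -1.


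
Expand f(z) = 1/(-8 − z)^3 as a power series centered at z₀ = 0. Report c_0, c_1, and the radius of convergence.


Let w = z − z₀, so z = z₀ + w.
Then -8 − z = -8 − (z₀ + w) = (-8 − z₀) − w = -8 − w.
f(z) = 1/(-8 − w)^3 = (1/(-8)^3) · (1 − w/(-8))^{−3}.
By the binomial series (1−u)^{−3} = Σ_{n≥0} C(n+2, 2) u^n for |u|<1, with u = w/(-8):
  c_n = C(n+2, 2) / (-8)^(n+3).
  c_0 = 1/(-8)^3 = -1/512.
  c_1 = 3/(-8)^4 = 3/4096.
The series is valid for |w/d| < 1, i.e. |z − z₀| < |d|.
Radius of convergence: R = |-8 − z₀| = |-8| = 8 (distance from z₀ to the singularity z = -8).

c_0 = -1/512, c_1 = 3/4096; R = 8.


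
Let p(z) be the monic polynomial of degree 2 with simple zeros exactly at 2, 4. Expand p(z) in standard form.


The polynomial is p(z) = ∏_{α ∈ S} (z − α), where S = {2, 4}.
Expanding the product yields: p(z) = z^2 -6·z + 8.
The resulting polynomial has degree 2 and real coefficients as required.

p(z) = z^2 -6·z + 8.


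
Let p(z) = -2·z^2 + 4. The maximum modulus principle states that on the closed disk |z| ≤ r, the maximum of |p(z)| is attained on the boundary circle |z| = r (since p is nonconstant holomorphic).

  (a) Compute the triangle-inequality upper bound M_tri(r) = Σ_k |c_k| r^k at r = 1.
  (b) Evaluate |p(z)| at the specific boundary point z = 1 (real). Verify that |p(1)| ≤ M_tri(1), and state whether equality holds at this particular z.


Coefficients: c_0 = 4, c_1 = 0, c_2 = -2. Radius r = 1.
Part (a). Triangle bound: M_tri(r) = Σ_k |c_k| r^k
  = |4|·1^0 + |0|·1^1 + |-2|·1^2
  = 4 + 0 + 2 = 6.
This bounds M(r) := max_{|z|=r} |p(z)| from above; equality holds iff all terms c_k z^k can be made to align in phase at a single z on |z|=r.
Part (b). At z = 1 (real, on the circle |z| = r):
  p(1) = (4)·1^0 + (0)·1^1 + (-2)·1^2 = 2.
  |p(1)| = 2.
Check: |p(1)| = 2 ≤ 6 = M_tri(1). ✓ Equality does not hold at z = 1 (the coefficients have mixed signs, so the terms do not all align in phase there).

M_tri(1) = 6; |p(1)| = 2; equality at z=1: no.


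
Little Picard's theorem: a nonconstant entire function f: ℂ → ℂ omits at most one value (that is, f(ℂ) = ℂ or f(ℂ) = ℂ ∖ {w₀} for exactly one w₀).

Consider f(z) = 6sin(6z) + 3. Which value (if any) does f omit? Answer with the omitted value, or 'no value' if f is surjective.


Little Picard bounds the complement of f(ℂ) to at most one point.
sin is entire and surjective onto ℂ: for every w ∈ ℂ, sin(ζ) = w has a solution ζ ∈ ℂ (e.g., via the complex inverse arcsin). With ζ = 6z this gives z = ζ/(6). Then 6·sin(6z) takes every value in 6·ℂ = ℂ, and adding 3 is a bijection of ℂ. So f is surjective and omits no value. (Note: only on the real line is sin bounded by [−1, 1].)

Omitted value: no value.


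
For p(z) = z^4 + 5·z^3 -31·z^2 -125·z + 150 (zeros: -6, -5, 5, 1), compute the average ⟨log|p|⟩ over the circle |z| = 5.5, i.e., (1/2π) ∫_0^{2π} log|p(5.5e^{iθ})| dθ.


Zeros: -6, -5, 1, 5; r = 5.5.
Inside |z| < r: -5, 1, 5. Outside (|z| ≥ r): -6.
p(0) = 150, so log|p(0)| = log(150) = 5.0106.
Apply Jensen: I(r) = log|p(0)| + Σ_k log(r/|z_k|), summed over zeros inside |z| < r.
  log(r/|z_k|) for z_k = -5: log(5.5/5) = 0.0953
  log(r/|z_k|) for z_k = 5: log(5.5/5) = 0.0953
  log(r/|z_k|) for z_k = 1: log(5.5/1) = 1.7047
  Outside zeros (-6) contribute nothing to the Jensen sum.
Sum over inside zeros: 1.8954.
I(r) = log|p(0)| + (inside sum) = 5.0106 + 1.8954 = 6.9060.
Note: since some zeros are outside |z| ≤ r, the simplified n·log(r) form does NOT apply — only the inside zeros contribute.

I(r) ≈ 6.9060.


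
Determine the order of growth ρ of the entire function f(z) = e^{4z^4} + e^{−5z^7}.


Each summand is entire of order 4 and 7 respectively (as in the single-exponential case). The order of a sum is at most the max of the orders, so ρ ≤ 7. For the lower bound: on |z|=r choose arg z so that -5z^7 is real positive; then |e^{-5z^7}| = e^{5r^7} while |e^{4z^4}| ≤ e^{4r^4} = o(e^{5r^7}). So |f| ≥ e^{5r^7}(1 − o(1)) and ρ ≥ 7. Hence ρ = max(4, 7) = 7.
Therefore ρ = 7.

Order ρ = 7.


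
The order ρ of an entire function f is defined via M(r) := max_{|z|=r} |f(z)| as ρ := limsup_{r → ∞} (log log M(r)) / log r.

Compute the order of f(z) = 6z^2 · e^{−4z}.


M(r) = max_{|z|=r} |6|·|z|^2·|e^{−4z}| = 6·r^2 · e^{4r^1} (the factors attain their maxima compatibly on |z|=r). Then log M(r) = log 6 + 2·log r + 4r^1, dominated by the last term, so log log M(r) ~ 1·log r. The polynomial factor 6z^2 contributes only a log r term and does not affect the order. ρ = 1.
Therefore ρ = 1.

Order ρ = 1.


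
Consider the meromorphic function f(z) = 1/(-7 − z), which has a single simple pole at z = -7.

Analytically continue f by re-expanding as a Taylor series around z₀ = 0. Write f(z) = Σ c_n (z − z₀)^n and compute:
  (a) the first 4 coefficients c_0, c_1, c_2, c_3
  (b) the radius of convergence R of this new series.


Let w = z − z₀, so z = z₀ + w.
Then -7 − z = -7 − (z₀ + w) = (-7 − z₀) − w = -7 − w.
f(z) = 1/(-7 − w) = (1/(-7)) · 1/(1 − w/(-7)) = Σ_{n≥0} w^n / (-7)^(n+1).
So c_n = 1/(-7)^(n+1):
  c_0 = 1/(-7)^1 = -1/7.
  c_1 = 1/(-7)^2 = 1/49.
  c_2 = 1/(-7)^3 = -1/343.
  c_3 = 1/(-7)^4 = 1/2401.
The series is valid for |w/d| < 1, i.e. |z − z₀| < |d|.
Radius of convergence: R = |-7 − z₀| = |-7| = 7 (distance from z₀ to the singularity z = -7).

c_0 = -1/7, c_1 = 1/49, c_2 = -1/343, c_3 = 1/2401; R = 7.
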